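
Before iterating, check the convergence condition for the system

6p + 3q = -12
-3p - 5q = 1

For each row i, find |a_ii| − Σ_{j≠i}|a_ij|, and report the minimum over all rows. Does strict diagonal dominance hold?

2

row 1: |6| − (3) = 3
row 2: |-5| − (3) = 2
minimum over rows = 2 → strictly diagonally dominant (convergence guaranteed)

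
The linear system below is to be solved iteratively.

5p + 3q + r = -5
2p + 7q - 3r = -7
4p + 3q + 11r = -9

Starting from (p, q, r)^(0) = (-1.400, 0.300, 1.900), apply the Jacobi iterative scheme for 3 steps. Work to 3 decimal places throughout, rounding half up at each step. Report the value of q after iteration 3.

-0.832

Iteration 1:
  p = (-5 - (3)·0.300 - (1)·1.900) / (5) = -1.560
  q = (-7 - (2)·-1.400 - (-3)·1.900) / (7) = 0.214
  r = (-9 - (4)·-1.400 - (3)·0.300) / (11) = -0.391
Iteration 2:
  p = (-5 - (3)·0.214 - (1)·-0.391) / (5) = -1.050
  q = (-7 - (2)·-1.560 - (-3)·-0.391) / (7) = -0.722
  r = (-9 - (4)·-1.560 - (3)·0.214) / (11) = -0.309
Iteration 3:
  p = (-5 - (3)·-0.722 - (1)·-0.309) / (5) = -0.505
  q = (-7 - (2)·-1.050 - (-3)·-0.309) / (7) = -0.832
  r = (-9 - (4)·-1.050 - (3)·-0.722) / (11) = -0.239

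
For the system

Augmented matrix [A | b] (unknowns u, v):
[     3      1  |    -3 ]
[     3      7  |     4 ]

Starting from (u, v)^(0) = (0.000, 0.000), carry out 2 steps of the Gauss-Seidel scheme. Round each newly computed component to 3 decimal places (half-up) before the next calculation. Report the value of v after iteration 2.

1.143

Iteration 1:
  u = (-3 - (1)·0.000) / (3) = -1.000
  v = (4 - (3)·-1.000) / (7) = 1.000
Iteration 2:
  u = (-3 - (1)·1.000) / (3) = -1.333
  v = (4 - (3)·-1.333) / (7) = 1.143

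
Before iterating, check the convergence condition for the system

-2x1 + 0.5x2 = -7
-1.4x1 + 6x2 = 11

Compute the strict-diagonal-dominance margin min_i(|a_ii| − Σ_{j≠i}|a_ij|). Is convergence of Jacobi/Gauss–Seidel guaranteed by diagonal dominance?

row 1: |-2| − (0.5) = 1.5
row 2: |6| − (1.4) = 4.6
minimum over rows = 1.5 → strictly diagonally dominant (convergence guaranteed)

1.5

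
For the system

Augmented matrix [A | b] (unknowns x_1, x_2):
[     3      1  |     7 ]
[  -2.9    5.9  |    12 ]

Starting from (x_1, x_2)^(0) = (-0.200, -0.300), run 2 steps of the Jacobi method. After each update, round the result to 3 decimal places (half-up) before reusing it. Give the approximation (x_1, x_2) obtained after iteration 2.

Iteration 1:
  x_1 = (7 - (1)·-0.300) / (3) = 2.433
  x_2 = (12 - (-2.9)·-0.200) / (5.9) = 1.936
Iteration 2:
  x_1 = (7 - (1)·1.936) / (3) = 1.688
  x_2 = (12 - (-2.9)·2.433) / (5.9) = 3.230

(1.688, 3.230)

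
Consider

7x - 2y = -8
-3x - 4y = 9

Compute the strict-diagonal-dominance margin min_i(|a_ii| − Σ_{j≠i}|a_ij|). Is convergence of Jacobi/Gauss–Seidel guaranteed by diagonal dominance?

row 1: |7| − (2) = 5
row 2: |-4| − (3) = 1
minimum over rows = 1 → strictly diagonally dominant (convergence guaranteed)

1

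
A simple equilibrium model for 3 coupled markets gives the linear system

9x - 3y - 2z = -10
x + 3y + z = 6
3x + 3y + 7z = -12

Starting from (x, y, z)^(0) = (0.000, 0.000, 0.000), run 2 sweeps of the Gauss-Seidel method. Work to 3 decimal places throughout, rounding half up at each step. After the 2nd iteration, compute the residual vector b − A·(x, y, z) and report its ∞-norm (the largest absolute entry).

1.157

Iteration 1:
  x = (-10 - (-3)·0.000 - (-2)·0.000) / (9) = -1.111
  y = (6 - (1)·-1.111 - (1)·0.000) / (3) = 2.370
  z = (-12 - (3)·-1.111 - (3)·2.370) / (7) = -2.254
Iteration 2:
  x = (-10 - (-3)·2.370 - (-2)·-2.254) / (9) = -0.822
  y = (6 - (1)·-0.822 - (1)·-2.254) / (3) = 3.025
  z = (-12 - (3)·-0.822 - (3)·3.025) / (7) = -2.658
Residual b − A·x = (1.157, 0.405, -0.003); ∞-norm = 1.157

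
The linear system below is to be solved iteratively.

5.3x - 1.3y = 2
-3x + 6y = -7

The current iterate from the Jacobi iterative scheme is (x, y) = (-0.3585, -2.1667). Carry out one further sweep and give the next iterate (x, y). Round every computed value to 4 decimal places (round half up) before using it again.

(-0.1541, -1.3459)

One sweep:
  x = (2 - (-1.3)·-2.1667) / (5.3) = -0.1541
  y = (-7 - (-3)·-0.3585) / (6) = -1.3459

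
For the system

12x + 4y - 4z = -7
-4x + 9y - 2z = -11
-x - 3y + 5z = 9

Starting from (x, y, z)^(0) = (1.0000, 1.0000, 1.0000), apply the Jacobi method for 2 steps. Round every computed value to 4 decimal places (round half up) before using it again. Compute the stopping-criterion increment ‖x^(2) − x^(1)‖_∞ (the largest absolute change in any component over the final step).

Iteration 1:
  x = (-7 - (4)·1.0000 - (-4)·1.0000) / (12) = -0.5833
  y = (-11 - (-4)·1.0000 - (-2)·1.0000) / (9) = -0.5556
  z = (9 - (-1)·1.0000 - (-3)·1.0000) / (5) = 2.6000
Iteration 2:
  x = (-7 - (4)·-0.5556 - (-4)·2.6000) / (12) = 0.4685
  y = (-11 - (-4)·-0.5833 - (-2)·2.6000) / (9) = -0.9037
  z = (9 - (-1)·-0.5833 - (-3)·-0.5556) / (5) = 1.3500
Change: (1.0518, -0.3481, -1.2500) → max |·| = 1.2500

1.2500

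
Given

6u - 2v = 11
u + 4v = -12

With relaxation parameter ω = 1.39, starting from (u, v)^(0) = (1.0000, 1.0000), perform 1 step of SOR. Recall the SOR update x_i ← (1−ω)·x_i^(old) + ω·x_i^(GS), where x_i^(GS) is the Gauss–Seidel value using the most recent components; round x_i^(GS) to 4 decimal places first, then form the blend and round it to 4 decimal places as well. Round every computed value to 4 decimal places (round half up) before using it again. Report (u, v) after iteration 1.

Iteration 1:
  u: GS value = (11 - (-2)·1.0000) / (6) = 2.1667;  u ← (1−ω)·1.0000 + ω·2.1667 = 2.6217
  v: GS value = (-12 - (1)·2.6217) / (4) = -3.6554;  v ← (1−ω)·1.0000 + ω·-3.6554 = -5.4710

(2.6217, -5.4710)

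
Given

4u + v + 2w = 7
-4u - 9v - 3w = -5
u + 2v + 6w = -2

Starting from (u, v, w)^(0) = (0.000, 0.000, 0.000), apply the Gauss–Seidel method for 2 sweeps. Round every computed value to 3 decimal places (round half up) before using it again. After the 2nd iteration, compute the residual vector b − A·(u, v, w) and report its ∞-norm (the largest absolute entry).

0.204

Iteration 1:
  u = (7 - (1)·0.000 - (2)·0.000) / (4) = 1.750
  v = (-5 - (-4)·1.750 - (-3)·0.000) / (-9) = -0.222
  w = (-2 - (1)·1.750 - (2)·-0.222) / (6) = -0.551
Iteration 2:
  u = (7 - (1)·-0.222 - (2)·-0.551) / (4) = 2.081
  v = (-5 - (-4)·2.081 - (-3)·-0.551) / (-9) = -0.186
  w = (-2 - (1)·2.081 - (2)·-0.186) / (6) = -0.618
Residual b − A·x = (0.098, -0.204, -0.001); ∞-norm = 0.204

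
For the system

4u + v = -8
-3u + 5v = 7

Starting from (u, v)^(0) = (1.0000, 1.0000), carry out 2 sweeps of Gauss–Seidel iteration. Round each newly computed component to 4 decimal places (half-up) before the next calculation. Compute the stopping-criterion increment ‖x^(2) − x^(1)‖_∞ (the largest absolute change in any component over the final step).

Iteration 1:
  u = (-8 - (1)·1.0000) / (4) = -2.2500
  v = (7 - (-3)·-2.2500) / (5) = 0.0500
Iteration 2:
  u = (-8 - (1)·0.0500) / (4) = -2.0125
  v = (7 - (-3)·-2.0125) / (5) = 0.1925
Change: (0.2375, 0.1425) → max |·| = 0.2375

0.2375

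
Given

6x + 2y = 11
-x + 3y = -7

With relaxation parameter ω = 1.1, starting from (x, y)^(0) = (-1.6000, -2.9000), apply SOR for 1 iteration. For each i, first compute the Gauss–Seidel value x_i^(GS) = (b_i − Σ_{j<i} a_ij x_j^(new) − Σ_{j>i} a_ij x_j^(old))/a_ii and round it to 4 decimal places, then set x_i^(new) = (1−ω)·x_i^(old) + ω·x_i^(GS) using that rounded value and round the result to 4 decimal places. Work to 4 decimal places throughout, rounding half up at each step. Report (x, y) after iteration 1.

Iteration 1:
  x: GS value = (11 - (2)·-2.9000) / (6) = 2.8000;  x ← (1−ω)·-1.6000 + ω·2.8000 = 3.2400
  y: GS value = (-7 - (-1)·3.2400) / (3) = -1.2533;  y ← (1−ω)·-2.9000 + ω·-1.2533 = -1.0886

(3.2400, -1.0886)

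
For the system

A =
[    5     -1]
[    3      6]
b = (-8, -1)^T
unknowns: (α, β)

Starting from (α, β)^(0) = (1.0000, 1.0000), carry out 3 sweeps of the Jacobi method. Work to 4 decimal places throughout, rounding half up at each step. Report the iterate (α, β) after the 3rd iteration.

Iteration 1:
  α = (-8 - (-1)·1.0000) / (5) = -1.4000
  β = (-1 - (3)·1.0000) / (6) = -0.6667
Iteration 2:
  α = (-8 - (-1)·-0.6667) / (5) = -1.7333
  β = (-1 - (3)·-1.4000) / (6) = 0.5333
Iteration 3:
  α = (-8 - (-1)·0.5333) / (5) = -1.4933
  β = (-1 - (3)·-1.7333) / (6) = 0.7000

(-1.4933, 0.7000)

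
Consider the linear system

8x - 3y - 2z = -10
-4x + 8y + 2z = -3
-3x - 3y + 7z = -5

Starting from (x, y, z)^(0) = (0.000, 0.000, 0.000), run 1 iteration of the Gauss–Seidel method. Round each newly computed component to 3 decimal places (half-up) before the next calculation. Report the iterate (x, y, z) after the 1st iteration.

Iteration 1:
  x = (-10 - (-3)·0.000 - (-2)·0.000) / (8) = -1.250
  y = (-3 - (-4)·-1.250 - (2)·0.000) / (8) = -1.000
  z = (-5 - (-3)·-1.250 - (-3)·-1.000) / (7) = -1.679

(-1.250, -1.000, -1.679)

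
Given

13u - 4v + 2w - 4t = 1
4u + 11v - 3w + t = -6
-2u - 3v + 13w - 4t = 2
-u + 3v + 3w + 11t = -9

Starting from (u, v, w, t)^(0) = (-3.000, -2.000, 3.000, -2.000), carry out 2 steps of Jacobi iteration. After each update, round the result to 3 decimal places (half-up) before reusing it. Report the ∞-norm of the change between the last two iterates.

Iteration 1:
  u = (1 - (-4)·-2.000 - (2)·3.000 - (-4)·-2.000) / (13) = -1.615
  v = (-6 - (4)·-3.000 - (-3)·3.000 - (1)·-2.000) / (11) = 1.545
  w = (2 - (-2)·-3.000 - (-3)·-2.000 - (-4)·-2.000) / (13) = -1.385
  t = (-9 - (-1)·-3.000 - (3)·-2.000 - (3)·3.000) / (11) = -1.364
Iteration 2:
  u = (1 - (-4)·1.545 - (2)·-1.385 - (-4)·-1.364) / (13) = 0.346
  v = (-6 - (4)·-1.615 - (-3)·-1.385 - (1)·-1.364) / (11) = -0.212
  w = (2 - (-2)·-1.615 - (-3)·1.545 - (-4)·-1.364) / (13) = -0.158
  t = (-9 - (-1)·-1.615 - (3)·1.545 - (3)·-1.385) / (11) = -1.009
Change: (1.961, -1.757, 1.227, 0.355) → max |·| = 1.961

1.961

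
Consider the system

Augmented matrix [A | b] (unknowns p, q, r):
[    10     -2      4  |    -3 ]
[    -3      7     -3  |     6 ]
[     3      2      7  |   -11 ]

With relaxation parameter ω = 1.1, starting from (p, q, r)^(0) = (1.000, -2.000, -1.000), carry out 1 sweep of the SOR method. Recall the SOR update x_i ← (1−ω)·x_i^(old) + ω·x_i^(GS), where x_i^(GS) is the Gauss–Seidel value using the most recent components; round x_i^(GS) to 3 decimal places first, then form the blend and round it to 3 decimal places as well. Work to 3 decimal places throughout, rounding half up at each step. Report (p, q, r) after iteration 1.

(-0.430, 0.468, -1.573)

Iteration 1:
  p: GS value = (-3 - (-2)·-2.000 - (4)·-1.000) / (10) = -0.300;  p ← (1−ω)·1.000 + ω·-0.300 = -0.430
  q: GS value = (6 - (-3)·-0.430 - (-3)·-1.000) / (7) = 0.244;  q ← (1−ω)·-2.000 + ω·0.244 = 0.468
  r: GS value = (-11 - (3)·-0.430 - (2)·0.468) / (7) = -1.521;  r ← (1−ω)·-1.000 + ω·-1.521 = -1.573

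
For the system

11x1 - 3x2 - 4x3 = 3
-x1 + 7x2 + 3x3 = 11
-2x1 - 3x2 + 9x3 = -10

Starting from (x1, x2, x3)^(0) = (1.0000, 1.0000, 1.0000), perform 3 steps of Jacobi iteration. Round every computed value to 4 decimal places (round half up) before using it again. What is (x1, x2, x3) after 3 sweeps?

(0.6269, 1.8375, -0.3710)

Iteration 1:
  x1 = (3 - (-3)·1.0000 - (-4)·1.0000) / (11) = 0.9091
  x2 = (11 - (-1)·1.0000 - (3)·1.0000) / (7) = 1.2857
  x3 = (-10 - (-2)·1.0000 - (-3)·1.0000) / (9) = -0.5556
Iteration 2:
  x1 = (3 - (-3)·1.2857 - (-4)·-0.5556) / (11) = 0.4213
  x2 = (11 - (-1)·0.9091 - (3)·-0.5556) / (7) = 1.9394
  x3 = (-10 - (-2)·0.9091 - (-3)·1.2857) / (9) = -0.4805
Iteration 3:
  x1 = (3 - (-3)·1.9394 - (-4)·-0.4805) / (11) = 0.6269
  x2 = (11 - (-1)·0.4213 - (3)·-0.4805) / (7) = 1.8375
  x3 = (-10 - (-2)·0.4213 - (-3)·1.9394) / (9) = -0.3710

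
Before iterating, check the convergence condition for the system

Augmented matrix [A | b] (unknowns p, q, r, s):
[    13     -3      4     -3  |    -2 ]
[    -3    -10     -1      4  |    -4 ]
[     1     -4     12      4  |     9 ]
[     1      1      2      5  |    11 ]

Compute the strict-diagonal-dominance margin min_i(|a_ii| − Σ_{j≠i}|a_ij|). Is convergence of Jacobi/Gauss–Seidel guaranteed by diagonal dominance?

1

row 1: |13| − (3+4+3) = 3
row 2: |-10| − (3+1+4) = 2
row 3: |12| − (1+4+4) = 3
row 4: |5| − (1+1+2) = 1
minimum over rows = 1 → strictly diagonally dominant (convergence guaranteed)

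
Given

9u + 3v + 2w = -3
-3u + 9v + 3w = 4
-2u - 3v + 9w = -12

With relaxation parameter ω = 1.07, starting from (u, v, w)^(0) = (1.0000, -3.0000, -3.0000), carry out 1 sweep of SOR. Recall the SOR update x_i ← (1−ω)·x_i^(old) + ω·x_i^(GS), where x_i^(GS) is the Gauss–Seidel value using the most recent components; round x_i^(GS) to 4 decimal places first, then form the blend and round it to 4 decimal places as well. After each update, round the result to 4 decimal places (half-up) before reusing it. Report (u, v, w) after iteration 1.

Iteration 1:
  u: GS value = (-3 - (3)·-3.0000 - (2)·-3.0000) / (9) = 1.3333;  u ← (1−ω)·1.0000 + ω·1.3333 = 1.3566
  v: GS value = (4 - (-3)·1.3566 - (3)·-3.0000) / (9) = 1.8966;  v ← (1−ω)·-3.0000 + ω·1.8966 = 2.2394
  w: GS value = (-12 - (-2)·1.3566 - (-3)·2.2394) / (9) = -0.2854;  w ← (1−ω)·-3.0000 + ω·-0.2854 = -0.0954

(1.3566, 2.2394, -0.0954)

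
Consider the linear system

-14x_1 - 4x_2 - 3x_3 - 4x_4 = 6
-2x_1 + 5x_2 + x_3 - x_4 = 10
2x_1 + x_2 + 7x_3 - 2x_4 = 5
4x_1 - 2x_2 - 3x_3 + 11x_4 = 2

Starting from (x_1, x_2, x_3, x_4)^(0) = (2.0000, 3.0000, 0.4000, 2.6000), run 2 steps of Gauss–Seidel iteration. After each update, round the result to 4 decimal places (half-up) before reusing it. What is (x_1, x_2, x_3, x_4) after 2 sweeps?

Iteration 1:
  x_1 = (6 - (-4)·3.0000 - (-3)·0.4000 - (-4)·2.6000) / (-14) = -2.1143
  x_2 = (10 - (-2)·-2.1143 - (1)·0.4000 - (-1)·2.6000) / (5) = 1.5943
  x_3 = (5 - (2)·-2.1143 - (1)·1.5943 - (-2)·2.6000) / (7) = 1.8335
  x_4 = (2 - (4)·-2.1143 - (-2)·1.5943 - (-3)·1.8335) / (11) = 1.7406
Iteration 2:
  x_1 = (6 - (-4)·1.5943 - (-3)·1.8335 - (-4)·1.7406) / (-14) = -1.7743
  x_2 = (10 - (-2)·-1.7743 - (1)·1.8335 - (-1)·1.7406) / (5) = 1.2717
  x_3 = (5 - (2)·-1.7743 - (1)·1.2717 - (-2)·1.7406) / (7) = 1.5369
  x_4 = (2 - (4)·-1.7743 - (-2)·1.2717 - (-3)·1.5369) / (11) = 1.4774

(-1.7743, 1.2717, 1.5369, 1.4774)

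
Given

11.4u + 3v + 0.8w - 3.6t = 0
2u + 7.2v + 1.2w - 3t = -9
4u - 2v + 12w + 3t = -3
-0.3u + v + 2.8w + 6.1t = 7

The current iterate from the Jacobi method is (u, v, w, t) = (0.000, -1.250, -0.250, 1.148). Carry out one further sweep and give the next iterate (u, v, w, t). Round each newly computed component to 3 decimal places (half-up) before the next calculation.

(0.709, -0.730, -0.745, 1.467)

One sweep:
  u = (0 - (3)·-1.250 - (0.8)·-0.250 - (-3.6)·1.148) / (11.4) = 0.709
  v = (-9 - (2)·0.000 - (1.2)·-0.250 - (-3)·1.148) / (7.2) = -0.730
  w = (-3 - (4)·0.000 - (-2)·-1.250 - (3)·1.148) / (12) = -0.745
  t = (7 - (-0.3)·0.000 - (1)·-1.250 - (2.8)·-0.250) / (6.1) = 1.467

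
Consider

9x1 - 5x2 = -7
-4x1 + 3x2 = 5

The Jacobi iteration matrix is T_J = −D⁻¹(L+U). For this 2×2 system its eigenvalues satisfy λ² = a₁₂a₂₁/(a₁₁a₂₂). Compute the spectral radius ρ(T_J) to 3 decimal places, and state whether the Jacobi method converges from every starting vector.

0.861

a₁₂a₂₁/(a₁₁a₂₂) = (-5)·(-4) / ((9)·(3)) = 0.740741
ρ = √|0.740741| = √0.740741 = 0.861
ρ < 1, so Jacobi converges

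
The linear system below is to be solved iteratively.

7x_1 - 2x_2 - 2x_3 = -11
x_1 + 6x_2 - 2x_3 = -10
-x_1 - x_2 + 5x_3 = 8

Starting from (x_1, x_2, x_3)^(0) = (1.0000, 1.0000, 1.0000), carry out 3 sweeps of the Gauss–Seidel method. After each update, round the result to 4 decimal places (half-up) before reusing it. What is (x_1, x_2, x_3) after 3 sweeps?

Iteration 1:
  x_1 = (-11 - (-2)·1.0000 - (-2)·1.0000) / (7) = -1.0000
  x_2 = (-10 - (1)·-1.0000 - (-2)·1.0000) / (6) = -1.1667
  x_3 = (8 - (-1)·-1.0000 - (-1)·-1.1667) / (5) = 1.1667
Iteration 2:
  x_1 = (-11 - (-2)·-1.1667 - (-2)·1.1667) / (7) = -1.5714
  x_2 = (-10 - (1)·-1.5714 - (-2)·1.1667) / (6) = -1.0159
  x_3 = (8 - (-1)·-1.5714 - (-1)·-1.0159) / (5) = 1.0825
Iteration 3:
  x_1 = (-11 - (-2)·-1.0159 - (-2)·1.0825) / (7) = -1.5524
  x_2 = (-10 - (1)·-1.5524 - (-2)·1.0825) / (6) = -1.0471
  x_3 = (8 - (-1)·-1.5524 - (-1)·-1.0471) / (5) = 1.0801

(-1.5524, -1.0471, 1.0801)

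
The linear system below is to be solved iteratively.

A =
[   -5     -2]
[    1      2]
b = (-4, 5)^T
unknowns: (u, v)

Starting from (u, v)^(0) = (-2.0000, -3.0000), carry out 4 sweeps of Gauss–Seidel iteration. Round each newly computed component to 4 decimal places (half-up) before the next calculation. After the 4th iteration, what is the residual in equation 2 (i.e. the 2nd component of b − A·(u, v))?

Iteration 1:
  u = (-4 - (-2)·-3.0000) / (-5) = 2.0000
  v = (5 - (1)·2.0000) / (2) = 1.5000
Iteration 2:
  u = (-4 - (-2)·1.5000) / (-5) = 0.2000
  v = (5 - (1)·0.2000) / (2) = 2.4000
Iteration 3:
  u = (-4 - (-2)·2.4000) / (-5) = -0.1600
  v = (5 - (1)·-0.1600) / (2) = 2.5800
Iteration 4:
  u = (-4 - (-2)·2.5800) / (-5) = -0.2320
  v = (5 - (1)·-0.2320) / (2) = 2.6160
Residual b − A·x = (0.0720, 0.0000)

0.0000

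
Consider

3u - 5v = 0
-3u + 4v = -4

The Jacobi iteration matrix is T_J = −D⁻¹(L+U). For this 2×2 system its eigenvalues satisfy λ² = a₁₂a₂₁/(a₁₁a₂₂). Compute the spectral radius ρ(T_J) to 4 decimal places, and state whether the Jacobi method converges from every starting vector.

a₁₂a₂₁/(a₁₁a₂₂) = (-5)·(-3) / ((3)·(4)) = 1.250000
ρ = √|1.250000| = √1.250000 = 1.1180
ρ > 1, so Jacobi diverges

1.1180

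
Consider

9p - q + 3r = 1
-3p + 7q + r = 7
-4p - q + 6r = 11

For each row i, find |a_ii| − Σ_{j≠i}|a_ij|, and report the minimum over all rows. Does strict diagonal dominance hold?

row 1: |9| − (1+3) = 5
row 2: |7| − (3+1) = 3
row 3: |6| − (4+1) = 1
minimum over rows = 1 → strictly diagonally dominant (convergence guaranteed)

1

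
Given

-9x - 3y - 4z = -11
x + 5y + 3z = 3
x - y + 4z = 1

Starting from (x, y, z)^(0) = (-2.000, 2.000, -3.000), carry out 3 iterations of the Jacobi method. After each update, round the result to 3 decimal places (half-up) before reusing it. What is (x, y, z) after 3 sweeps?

Iteration 1:
  x = (-11 - (-3)·2.000 - (-4)·-3.000) / (-9) = 1.889
  y = (3 - (1)·-2.000 - (3)·-3.000) / (5) = 2.800
  z = (1 - (1)·-2.000 - (-1)·2.000) / (4) = 1.250
Iteration 2:
  x = (-11 - (-3)·2.800 - (-4)·1.250) / (-9) = -0.267
  y = (3 - (1)·1.889 - (3)·1.250) / (5) = -0.528
  z = (1 - (1)·1.889 - (-1)·2.800) / (4) = 0.478
Iteration 3:
  x = (-11 - (-3)·-0.528 - (-4)·0.478) / (-9) = 1.186
  y = (3 - (1)·-0.267 - (3)·0.478) / (5) = 0.367
  z = (1 - (1)·-0.267 - (-1)·-0.528) / (4) = 0.185

(1.186, 0.367, 0.185)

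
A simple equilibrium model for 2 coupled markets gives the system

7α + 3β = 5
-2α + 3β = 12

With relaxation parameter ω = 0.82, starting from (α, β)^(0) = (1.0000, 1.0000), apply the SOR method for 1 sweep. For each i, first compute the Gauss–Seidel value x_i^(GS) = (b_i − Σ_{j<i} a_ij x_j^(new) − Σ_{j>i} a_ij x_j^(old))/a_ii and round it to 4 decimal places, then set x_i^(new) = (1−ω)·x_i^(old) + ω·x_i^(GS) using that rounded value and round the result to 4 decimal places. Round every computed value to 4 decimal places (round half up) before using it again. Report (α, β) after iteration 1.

Iteration 1:
  α: GS value = (5 - (3)·1.0000) / (7) = 0.2857;  α ← (1−ω)·1.0000 + ω·0.2857 = 0.4143
  β: GS value = (12 - (-2)·0.4143) / (3) = 4.2762;  β ← (1−ω)·1.0000 + ω·4.2762 = 3.6865

(0.4143, 3.6865)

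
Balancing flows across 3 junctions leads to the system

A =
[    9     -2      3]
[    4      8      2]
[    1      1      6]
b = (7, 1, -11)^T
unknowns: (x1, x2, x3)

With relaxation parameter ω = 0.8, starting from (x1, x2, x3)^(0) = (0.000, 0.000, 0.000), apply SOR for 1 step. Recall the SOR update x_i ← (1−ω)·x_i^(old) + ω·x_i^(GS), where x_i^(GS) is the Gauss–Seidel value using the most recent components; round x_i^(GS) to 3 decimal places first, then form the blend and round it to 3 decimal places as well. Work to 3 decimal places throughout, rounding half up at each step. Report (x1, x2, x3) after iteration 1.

(0.622, -0.149, -1.530)

Iteration 1:
  x1: GS value = (7 - (-2)·0.000 - (3)·0.000) / (9) = 0.778;  x1 ← (1−ω)·0.000 + ω·0.778 = 0.622
  x2: GS value = (1 - (4)·0.622 - (2)·0.000) / (8) = -0.186;  x2 ← (1−ω)·0.000 + ω·-0.186 = -0.149
  x3: GS value = (-11 - (1)·0.622 - (1)·-0.149) / (6) = -1.912;  x3 ← (1−ω)·0.000 + ω·-1.912 = -1.530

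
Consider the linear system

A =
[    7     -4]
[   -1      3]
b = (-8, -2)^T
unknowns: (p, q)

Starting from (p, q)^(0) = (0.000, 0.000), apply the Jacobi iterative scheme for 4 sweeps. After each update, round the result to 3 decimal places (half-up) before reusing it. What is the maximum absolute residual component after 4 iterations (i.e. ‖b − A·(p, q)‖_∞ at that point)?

Iteration 1:
  p = (-8 - (-4)·0.000) / (7) = -1.143
  q = (-2 - (-1)·0.000) / (3) = -0.667
Iteration 2:
  p = (-8 - (-4)·-0.667) / (7) = -1.524
  q = (-2 - (-1)·-1.143) / (3) = -1.048
Iteration 3:
  p = (-8 - (-4)·-1.048) / (7) = -1.742
  q = (-2 - (-1)·-1.524) / (3) = -1.175
Iteration 4:
  p = (-8 - (-4)·-1.175) / (7) = -1.814
  q = (-2 - (-1)·-1.742) / (3) = -1.247
Residual b − A·x = (-0.290, -0.073); ∞-norm = 0.290

0.290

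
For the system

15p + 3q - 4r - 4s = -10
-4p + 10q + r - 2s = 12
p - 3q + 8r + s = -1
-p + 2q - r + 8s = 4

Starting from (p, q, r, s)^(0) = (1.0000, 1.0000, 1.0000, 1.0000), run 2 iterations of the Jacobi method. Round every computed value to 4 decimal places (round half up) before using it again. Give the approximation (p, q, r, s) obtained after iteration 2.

Iteration 1:
  p = (-10 - (3)·1.0000 - (-4)·1.0000 - (-4)·1.0000) / (15) = -0.3333
  q = (12 - (-4)·1.0000 - (1)·1.0000 - (-2)·1.0000) / (10) = 1.7000
  r = (-1 - (1)·1.0000 - (-3)·1.0000 - (1)·1.0000) / (8) = 0.0000
  s = (4 - (-1)·1.0000 - (2)·1.0000 - (-1)·1.0000) / (8) = 0.5000
Iteration 2:
  p = (-10 - (3)·1.7000 - (-4)·0.0000 - (-4)·0.5000) / (15) = -0.8733
  q = (12 - (-4)·-0.3333 - (1)·0.0000 - (-2)·0.5000) / (10) = 1.1667
  r = (-1 - (1)·-0.3333 - (-3)·1.7000 - (1)·0.5000) / (8) = 0.4917
  s = (4 - (-1)·-0.3333 - (2)·1.7000 - (-1)·0.0000) / (8) = 0.0333

(-0.8733, 1.1667, 0.4917, 0.0333)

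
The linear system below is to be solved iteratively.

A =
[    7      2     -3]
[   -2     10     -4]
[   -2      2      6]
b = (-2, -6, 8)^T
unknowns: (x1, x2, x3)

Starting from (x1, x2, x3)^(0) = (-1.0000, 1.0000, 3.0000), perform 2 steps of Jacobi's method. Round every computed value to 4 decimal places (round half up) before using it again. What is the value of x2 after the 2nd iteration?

-0.1905

Iteration 1:
  x1 = (-2 - (2)·1.0000 - (-3)·3.0000) / (7) = 0.7143
  x2 = (-6 - (-2)·-1.0000 - (-4)·3.0000) / (10) = 0.4000
  x3 = (8 - (-2)·-1.0000 - (2)·1.0000) / (6) = 0.6667
Iteration 2:
  x1 = (-2 - (2)·0.4000 - (-3)·0.6667) / (7) = -0.1143
  x2 = (-6 - (-2)·0.7143 - (-4)·0.6667) / (10) = -0.1905
  x3 = (8 - (-2)·0.7143 - (2)·0.4000) / (6) = 1.4381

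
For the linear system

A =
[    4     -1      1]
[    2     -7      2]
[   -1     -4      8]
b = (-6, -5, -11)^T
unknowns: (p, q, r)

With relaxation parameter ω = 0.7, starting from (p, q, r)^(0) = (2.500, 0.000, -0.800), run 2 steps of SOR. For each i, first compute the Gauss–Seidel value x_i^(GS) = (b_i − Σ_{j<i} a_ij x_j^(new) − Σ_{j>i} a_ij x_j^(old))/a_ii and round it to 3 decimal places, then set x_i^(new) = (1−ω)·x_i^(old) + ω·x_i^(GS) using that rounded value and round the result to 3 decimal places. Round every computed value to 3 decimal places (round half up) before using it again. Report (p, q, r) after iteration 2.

Iteration 1:
  p: GS value = (-6 - (-1)·0.000 - (1)·-0.800) / (4) = -1.300;  p ← (1−ω)·2.500 + ω·-1.300 = -0.160
  q: GS value = (-5 - (2)·-0.160 - (2)·-0.800) / (-7) = 0.440;  q ← (1−ω)·0.000 + ω·0.440 = 0.308
  r: GS value = (-11 - (-1)·-0.160 - (-4)·0.308) / (8) = -1.241;  r ← (1−ω)·-0.800 + ω·-1.241 = -1.109
Iteration 2:
  p: GS value = (-6 - (-1)·0.308 - (1)·-1.109) / (4) = -1.146;  p ← (1−ω)·-0.160 + ω·-1.146 = -0.850
  q: GS value = (-5 - (2)·-0.850 - (2)·-1.109) / (-7) = 0.155;  q ← (1−ω)·0.308 + ω·0.155 = 0.201
  r: GS value = (-11 - (-1)·-0.850 - (-4)·0.201) / (8) = -1.381;  r ← (1−ω)·-1.109 + ω·-1.381 = -1.299

(-0.850, 0.201, -1.299)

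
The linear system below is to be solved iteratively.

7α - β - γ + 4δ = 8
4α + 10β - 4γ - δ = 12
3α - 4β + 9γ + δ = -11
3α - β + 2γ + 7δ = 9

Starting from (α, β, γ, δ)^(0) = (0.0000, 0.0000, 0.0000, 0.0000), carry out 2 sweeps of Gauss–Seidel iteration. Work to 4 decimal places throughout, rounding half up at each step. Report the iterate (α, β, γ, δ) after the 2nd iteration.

(0.3438, 0.6798, -1.1753, 1.5713)

Iteration 1:
  α = (8 - (-1)·0.0000 - (-1)·0.0000 - (4)·0.0000) / (7) = 1.1429
  β = (12 - (4)·1.1429 - (-4)·0.0000 - (-1)·0.0000) / (10) = 0.7428
  γ = (-11 - (3)·1.1429 - (-4)·0.7428 - (1)·0.0000) / (9) = -1.2731
  δ = (9 - (3)·1.1429 - (-1)·0.7428 - (2)·-1.2731) / (7) = 1.2658
Iteration 2:
  α = (8 - (-1)·0.7428 - (-1)·-1.2731 - (4)·1.2658) / (7) = 0.3438
  β = (12 - (4)·0.3438 - (-4)·-1.2731 - (-1)·1.2658) / (10) = 0.6798
  γ = (-11 - (3)·0.3438 - (-4)·0.6798 - (1)·1.2658) / (9) = -1.1753
  δ = (9 - (3)·0.3438 - (-1)·0.6798 - (2)·-1.1753) / (7) = 1.5713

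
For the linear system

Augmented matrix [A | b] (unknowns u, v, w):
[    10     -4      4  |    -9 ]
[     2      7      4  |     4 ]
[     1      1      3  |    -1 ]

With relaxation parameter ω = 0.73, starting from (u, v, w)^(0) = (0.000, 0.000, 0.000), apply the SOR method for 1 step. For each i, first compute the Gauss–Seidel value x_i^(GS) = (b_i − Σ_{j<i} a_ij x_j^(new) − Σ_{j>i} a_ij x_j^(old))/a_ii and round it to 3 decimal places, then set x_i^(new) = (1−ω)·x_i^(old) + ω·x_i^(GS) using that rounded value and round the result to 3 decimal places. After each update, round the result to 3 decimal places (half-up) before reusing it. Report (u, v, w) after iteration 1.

Iteration 1:
  u: GS value = (-9 - (-4)·0.000 - (4)·0.000) / (10) = -0.900;  u ← (1−ω)·0.000 + ω·-0.900 = -0.657
  v: GS value = (4 - (2)·-0.657 - (4)·0.000) / (7) = 0.759;  v ← (1−ω)·0.000 + ω·0.759 = 0.554
  w: GS value = (-1 - (1)·-0.657 - (1)·0.554) / (3) = -0.299;  w ← (1−ω)·0.000 + ω·-0.299 = -0.218

(-0.657, 0.554, -0.218)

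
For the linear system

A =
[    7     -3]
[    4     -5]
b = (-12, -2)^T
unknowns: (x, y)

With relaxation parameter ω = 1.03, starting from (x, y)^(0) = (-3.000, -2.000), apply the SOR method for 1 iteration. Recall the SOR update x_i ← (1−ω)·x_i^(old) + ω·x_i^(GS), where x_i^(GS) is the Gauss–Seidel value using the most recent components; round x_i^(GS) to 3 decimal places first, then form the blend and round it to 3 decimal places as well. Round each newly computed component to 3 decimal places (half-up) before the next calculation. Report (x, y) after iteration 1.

Iteration 1:
  x: GS value = (-12 - (-3)·-2.000) / (7) = -2.571;  x ← (1−ω)·-3.000 + ω·-2.571 = -2.558
  y: GS value = (-2 - (4)·-2.558) / (-5) = -1.646;  y ← (1−ω)·-2.000 + ω·-1.646 = -1.635

(-2.558, -1.635)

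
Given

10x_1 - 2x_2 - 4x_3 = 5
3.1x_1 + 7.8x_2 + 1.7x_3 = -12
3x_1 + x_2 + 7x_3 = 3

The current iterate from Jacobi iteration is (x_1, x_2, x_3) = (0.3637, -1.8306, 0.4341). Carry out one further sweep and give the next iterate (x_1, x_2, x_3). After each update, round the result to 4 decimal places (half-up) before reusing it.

(0.3075, -1.7776, 0.5342)

One sweep:
  x_1 = (5 - (-2)·-1.8306 - (-4)·0.4341) / (10) = 0.3075
  x_2 = (-12 - (3.1)·0.3637 - (1.7)·0.4341) / (7.8) = -1.7776
  x_3 = (3 - (3)·0.3637 - (1)·-1.8306) / (7) = 0.5342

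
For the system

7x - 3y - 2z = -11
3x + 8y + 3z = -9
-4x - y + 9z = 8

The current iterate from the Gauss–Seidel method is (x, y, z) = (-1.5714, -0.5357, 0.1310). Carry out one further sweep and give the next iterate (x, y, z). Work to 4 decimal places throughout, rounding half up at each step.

(-1.7636, -0.5128, 0.0481)

One sweep:
  x = (-11 - (-3)·-0.5357 - (-2)·0.1310) / (7) = -1.7636
  y = (-9 - (3)·-1.7636 - (3)·0.1310) / (8) = -0.5128
  z = (8 - (-4)·-1.7636 - (-1)·-0.5128) / (9) = 0.0481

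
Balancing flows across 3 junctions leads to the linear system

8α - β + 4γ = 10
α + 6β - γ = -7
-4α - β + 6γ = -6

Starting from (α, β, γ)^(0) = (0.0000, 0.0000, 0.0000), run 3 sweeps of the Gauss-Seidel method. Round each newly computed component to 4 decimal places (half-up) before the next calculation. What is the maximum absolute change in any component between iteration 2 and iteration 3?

0.0116

Iteration 1:
  α = (10 - (-1)·0.0000 - (4)·0.0000) / (8) = 1.2500
  β = (-7 - (1)·1.2500 - (-1)·0.0000) / (6) = -1.3750
  γ = (-6 - (-4)·1.2500 - (-1)·-1.3750) / (6) = -0.3958
Iteration 2:
  α = (10 - (-1)·-1.3750 - (4)·-0.3958) / (8) = 1.2760
  β = (-7 - (1)·1.2760 - (-1)·-0.3958) / (6) = -1.4453
  γ = (-6 - (-4)·1.2760 - (-1)·-1.4453) / (6) = -0.3902
Iteration 3:
  α = (10 - (-1)·-1.4453 - (4)·-0.3902) / (8) = 1.2644
  β = (-7 - (1)·1.2644 - (-1)·-0.3902) / (6) = -1.4424
  γ = (-6 - (-4)·1.2644 - (-1)·-1.4424) / (6) = -0.3975
Change: (-0.0116, 0.0029, -0.0073) → max |·| = 0.0116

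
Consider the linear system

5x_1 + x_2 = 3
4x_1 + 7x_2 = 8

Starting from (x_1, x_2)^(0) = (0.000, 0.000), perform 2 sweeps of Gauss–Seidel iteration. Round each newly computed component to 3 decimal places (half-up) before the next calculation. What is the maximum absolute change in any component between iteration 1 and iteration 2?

Iteration 1:
  x_1 = (3 - (1)·0.000) / (5) = 0.600
  x_2 = (8 - (4)·0.600) / (7) = 0.800
Iteration 2:
  x_1 = (3 - (1)·0.800) / (5) = 0.440
  x_2 = (8 - (4)·0.440) / (7) = 0.891
Change: (-0.160, 0.091) → max |·| = 0.160

0.160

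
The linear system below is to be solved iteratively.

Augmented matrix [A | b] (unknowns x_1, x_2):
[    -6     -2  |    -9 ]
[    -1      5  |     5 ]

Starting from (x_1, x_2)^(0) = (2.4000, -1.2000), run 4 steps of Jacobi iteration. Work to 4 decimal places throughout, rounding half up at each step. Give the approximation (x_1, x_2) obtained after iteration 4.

Iteration 1:
  x_1 = (-9 - (-2)·-1.2000) / (-6) = 1.9000
  x_2 = (5 - (-1)·2.4000) / (5) = 1.4800
Iteration 2:
  x_1 = (-9 - (-2)·1.4800) / (-6) = 1.0067
  x_2 = (5 - (-1)·1.9000) / (5) = 1.3800
Iteration 3:
  x_1 = (-9 - (-2)·1.3800) / (-6) = 1.0400
  x_2 = (5 - (-1)·1.0067) / (5) = 1.2013
Iteration 4:
  x_1 = (-9 - (-2)·1.2013) / (-6) = 1.0996
  x_2 = (5 - (-1)·1.0400) / (5) = 1.2080

(1.0996, 1.2080)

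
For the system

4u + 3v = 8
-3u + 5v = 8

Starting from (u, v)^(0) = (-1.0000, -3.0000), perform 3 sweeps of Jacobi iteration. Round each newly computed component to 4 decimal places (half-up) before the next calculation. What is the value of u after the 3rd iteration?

Iteration 1:
  u = (8 - (3)·-3.0000) / (4) = 4.2500
  v = (8 - (-3)·-1.0000) / (5) = 1.0000
Iteration 2:
  u = (8 - (3)·1.0000) / (4) = 1.2500
  v = (8 - (-3)·4.2500) / (5) = 4.1500
Iteration 3:
  u = (8 - (3)·4.1500) / (4) = -1.1125
  v = (8 - (-3)·1.2500) / (5) = 2.3500

-1.1125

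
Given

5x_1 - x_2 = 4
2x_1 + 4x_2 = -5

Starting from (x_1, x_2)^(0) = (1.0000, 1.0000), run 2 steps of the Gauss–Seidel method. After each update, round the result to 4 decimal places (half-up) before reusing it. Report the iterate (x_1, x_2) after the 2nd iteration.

(0.4500, -1.4750)

Iteration 1:
  x_1 = (4 - (-1)·1.0000) / (5) = 1.0000
  x_2 = (-5 - (2)·1.0000) / (4) = -1.7500
Iteration 2:
  x_1 = (4 - (-1)·-1.7500) / (5) = 0.4500
  x_2 = (-5 - (2)·0.4500) / (4) = -1.4750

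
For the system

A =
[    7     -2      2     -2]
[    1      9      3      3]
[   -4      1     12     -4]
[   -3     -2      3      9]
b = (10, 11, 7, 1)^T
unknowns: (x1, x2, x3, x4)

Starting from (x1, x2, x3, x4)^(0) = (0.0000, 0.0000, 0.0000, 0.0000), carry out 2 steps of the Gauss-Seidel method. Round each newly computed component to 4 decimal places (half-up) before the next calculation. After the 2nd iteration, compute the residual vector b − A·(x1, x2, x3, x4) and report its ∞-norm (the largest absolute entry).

Iteration 1:
  x1 = (10 - (-2)·0.0000 - (2)·0.0000 - (-2)·0.0000) / (7) = 1.4286
  x2 = (11 - (1)·1.4286 - (3)·0.0000 - (3)·0.0000) / (9) = 1.0635
  x3 = (7 - (-4)·1.4286 - (1)·1.0635 - (-4)·0.0000) / (12) = 0.9709
  x4 = (1 - (-3)·1.4286 - (-2)·1.0635 - (3)·0.9709) / (9) = 0.5000
Iteration 2:
  x1 = (10 - (-2)·1.0635 - (2)·0.9709 - (-2)·0.5000) / (7) = 1.5979
  x2 = (11 - (1)·1.5979 - (3)·0.9709 - (3)·0.5000) / (9) = 0.5544
  x3 = (7 - (-4)·1.5979 - (1)·0.5544 - (-4)·0.5000) / (12) = 1.2364
  x4 = (1 - (-3)·1.5979 - (-2)·0.5544 - (3)·1.2364) / (9) = 0.3548
Residual b − A·x = (-1.8397, -0.3611, -0.5804, 0.0001); ∞-norm = 1.8397

1.8397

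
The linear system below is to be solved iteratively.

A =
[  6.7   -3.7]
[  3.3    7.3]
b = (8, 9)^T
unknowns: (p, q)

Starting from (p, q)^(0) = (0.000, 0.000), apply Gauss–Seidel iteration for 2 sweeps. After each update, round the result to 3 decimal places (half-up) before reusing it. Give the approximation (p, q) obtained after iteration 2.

Iteration 1:
  p = (8 - (-3.7)·0.000) / (6.7) = 1.194
  q = (9 - (3.3)·1.194) / (7.3) = 0.693
Iteration 2:
  p = (8 - (-3.7)·0.693) / (6.7) = 1.577
  q = (9 - (3.3)·1.577) / (7.3) = 0.520

(1.577, 0.520)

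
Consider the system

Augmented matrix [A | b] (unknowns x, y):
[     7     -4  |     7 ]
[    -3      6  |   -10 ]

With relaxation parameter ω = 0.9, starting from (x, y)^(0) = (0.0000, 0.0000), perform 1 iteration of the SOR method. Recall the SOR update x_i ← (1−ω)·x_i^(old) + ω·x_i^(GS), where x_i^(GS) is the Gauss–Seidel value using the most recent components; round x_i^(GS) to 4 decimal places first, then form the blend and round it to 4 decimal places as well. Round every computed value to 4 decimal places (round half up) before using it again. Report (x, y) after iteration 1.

(0.9000, -1.0950)

Iteration 1:
  x: GS value = (7 - (-4)·0.0000) / (7) = 1.0000;  x ← (1−ω)·0.0000 + ω·1.0000 = 0.9000
  y: GS value = (-10 - (-3)·0.9000) / (6) = -1.2167;  y ← (1−ω)·0.0000 + ω·-1.2167 = -1.0950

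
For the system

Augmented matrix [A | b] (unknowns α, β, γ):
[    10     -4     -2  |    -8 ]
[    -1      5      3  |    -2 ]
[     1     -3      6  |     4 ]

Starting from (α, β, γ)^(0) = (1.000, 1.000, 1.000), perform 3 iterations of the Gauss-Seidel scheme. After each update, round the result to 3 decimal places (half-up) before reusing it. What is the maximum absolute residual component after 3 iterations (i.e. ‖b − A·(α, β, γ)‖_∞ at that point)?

Iteration 1:
  α = (-8 - (-4)·1.000 - (-2)·1.000) / (10) = -0.200
  β = (-2 - (-1)·-0.200 - (3)·1.000) / (5) = -1.040
  γ = (4 - (1)·-0.200 - (-3)·-1.040) / (6) = 0.180
Iteration 2:
  α = (-8 - (-4)·-1.040 - (-2)·0.180) / (10) = -1.180
  β = (-2 - (-1)·-1.180 - (3)·0.180) / (5) = -0.744
  γ = (4 - (1)·-1.180 - (-3)·-0.744) / (6) = 0.491
Iteration 3:
  α = (-8 - (-4)·-0.744 - (-2)·0.491) / (10) = -0.999
  β = (-2 - (-1)·-0.999 - (3)·0.491) / (5) = -0.894
  γ = (4 - (1)·-0.999 - (-3)·-0.894) / (6) = 0.386
Residual b − A·x = (-0.814, 0.313, 0.001); ∞-norm = 0.814

0.814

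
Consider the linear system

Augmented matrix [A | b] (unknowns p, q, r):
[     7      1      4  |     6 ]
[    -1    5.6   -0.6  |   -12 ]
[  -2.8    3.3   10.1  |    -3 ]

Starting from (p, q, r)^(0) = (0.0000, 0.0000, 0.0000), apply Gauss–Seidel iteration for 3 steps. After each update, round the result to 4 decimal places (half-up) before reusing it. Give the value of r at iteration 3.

Iteration 1:
  p = (6 - (1)·0.0000 - (4)·0.0000) / (7) = 0.8571
  q = (-12 - (-1)·0.8571 - (-0.6)·0.0000) / (5.6) = -1.9898
  r = (-3 - (-2.8)·0.8571 - (3.3)·-1.9898) / (10.1) = 0.5907
Iteration 2:
  p = (6 - (1)·-1.9898 - (4)·0.5907) / (7) = 0.8039
  q = (-12 - (-1)·0.8039 - (-0.6)·0.5907) / (5.6) = -1.9360
  r = (-3 - (-2.8)·0.8039 - (3.3)·-1.9360) / (10.1) = 0.5584
Iteration 3:
  p = (6 - (1)·-1.9360 - (4)·0.5584) / (7) = 0.8146
  q = (-12 - (-1)·0.8146 - (-0.6)·0.5584) / (5.6) = -1.9376
  r = (-3 - (-2.8)·0.8146 - (3.3)·-1.9376) / (10.1) = 0.5619

0.5619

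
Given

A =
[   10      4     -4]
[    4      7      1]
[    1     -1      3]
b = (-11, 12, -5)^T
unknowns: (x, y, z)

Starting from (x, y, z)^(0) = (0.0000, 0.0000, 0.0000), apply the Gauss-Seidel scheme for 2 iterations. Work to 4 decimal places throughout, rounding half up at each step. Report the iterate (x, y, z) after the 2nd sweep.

(-2.2448, 3.0712, 0.1053)

Iteration 1:
  x = (-11 - (4)·0.0000 - (-4)·0.0000) / (10) = -1.1000
  y = (12 - (4)·-1.1000 - (1)·0.0000) / (7) = 2.3429
  z = (-5 - (1)·-1.1000 - (-1)·2.3429) / (3) = -0.5190
Iteration 2:
  x = (-11 - (4)·2.3429 - (-4)·-0.5190) / (10) = -2.2448
  y = (12 - (4)·-2.2448 - (1)·-0.5190) / (7) = 3.0712
  z = (-5 - (1)·-2.2448 - (-1)·3.0712) / (3) = 0.1053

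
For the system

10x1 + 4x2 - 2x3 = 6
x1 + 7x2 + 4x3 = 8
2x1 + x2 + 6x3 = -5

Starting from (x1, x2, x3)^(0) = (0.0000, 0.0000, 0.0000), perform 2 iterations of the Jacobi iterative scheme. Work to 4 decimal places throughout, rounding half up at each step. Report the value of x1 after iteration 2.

Iteration 1:
  x1 = (6 - (4)·0.0000 - (-2)·0.0000) / (10) = 0.6000
  x2 = (8 - (1)·0.0000 - (4)·0.0000) / (7) = 1.1429
  x3 = (-5 - (2)·0.0000 - (1)·0.0000) / (6) = -0.8333
Iteration 2:
  x1 = (6 - (4)·1.1429 - (-2)·-0.8333) / (10) = -0.0238
  x2 = (8 - (1)·0.6000 - (4)·-0.8333) / (7) = 1.5333
  x3 = (-5 - (2)·0.6000 - (1)·1.1429) / (6) = -1.2238

-0.0238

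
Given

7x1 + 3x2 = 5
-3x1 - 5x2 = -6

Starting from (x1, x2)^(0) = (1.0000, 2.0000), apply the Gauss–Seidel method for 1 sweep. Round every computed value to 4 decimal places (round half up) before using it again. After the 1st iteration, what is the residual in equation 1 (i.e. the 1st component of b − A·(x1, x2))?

Iteration 1:
  x1 = (5 - (3)·2.0000) / (7) = -0.1429
  x2 = (-6 - (-3)·-0.1429) / (-5) = 1.2857
Residual b − A·x = (2.1432, -0.0002)

2.1432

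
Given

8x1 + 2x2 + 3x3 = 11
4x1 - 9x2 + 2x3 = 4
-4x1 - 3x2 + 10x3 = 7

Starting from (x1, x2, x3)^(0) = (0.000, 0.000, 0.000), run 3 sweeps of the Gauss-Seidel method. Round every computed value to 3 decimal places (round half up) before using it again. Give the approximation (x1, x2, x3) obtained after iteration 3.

(0.906, 0.204, 1.124)

Iteration 1:
  x1 = (11 - (2)·0.000 - (3)·0.000) / (8) = 1.375
  x2 = (4 - (4)·1.375 - (2)·0.000) / (-9) = 0.167
  x3 = (7 - (-4)·1.375 - (-3)·0.167) / (10) = 1.300
Iteration 2:
  x1 = (11 - (2)·0.167 - (3)·1.300) / (8) = 0.846
  x2 = (4 - (4)·0.846 - (2)·1.300) / (-9) = 0.220
  x3 = (7 - (-4)·0.846 - (-3)·0.220) / (10) = 1.104
Iteration 3:
  x1 = (11 - (2)·0.220 - (3)·1.104) / (8) = 0.906
  x2 = (4 - (4)·0.906 - (2)·1.104) / (-9) = 0.204
  x3 = (7 - (-4)·0.906 - (-3)·0.204) / (10) = 1.124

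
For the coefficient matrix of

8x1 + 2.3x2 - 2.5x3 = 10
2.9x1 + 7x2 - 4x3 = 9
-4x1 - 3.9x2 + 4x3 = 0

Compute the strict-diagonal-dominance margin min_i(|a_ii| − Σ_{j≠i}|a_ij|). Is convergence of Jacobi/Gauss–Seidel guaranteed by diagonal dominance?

-3.9

row 1: |8| − (2.3+2.5) = 3.2
row 2: |7| − (2.9+4) = 0.1
row 3: |4| − (4+3.9) = -3.9
minimum over rows = -3.9 → not strictly diagonally dominant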